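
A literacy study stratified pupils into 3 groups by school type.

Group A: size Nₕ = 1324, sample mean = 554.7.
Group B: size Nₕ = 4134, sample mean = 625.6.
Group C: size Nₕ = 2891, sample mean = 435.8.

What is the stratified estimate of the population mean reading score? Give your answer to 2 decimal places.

x̄_st = (Σ Nₕx̄ₕ) / (Σ Nₕ) = (1324·554.7 + 4134·625.6 + 2891·435.8) / 8349
= 4580551 / 8349 = 548.6347... → 548.63.

548.63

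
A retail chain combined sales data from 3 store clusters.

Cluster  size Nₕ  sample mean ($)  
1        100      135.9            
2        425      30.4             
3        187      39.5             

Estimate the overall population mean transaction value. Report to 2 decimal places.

x̄_st = (Σ Nₕx̄ₕ) / (Σ Nₕ) = (100·135.9 + 425·30.4 + 187·39.5) / 712
= 33896.5 / 712 = 47.6074... → 47.61.

47.61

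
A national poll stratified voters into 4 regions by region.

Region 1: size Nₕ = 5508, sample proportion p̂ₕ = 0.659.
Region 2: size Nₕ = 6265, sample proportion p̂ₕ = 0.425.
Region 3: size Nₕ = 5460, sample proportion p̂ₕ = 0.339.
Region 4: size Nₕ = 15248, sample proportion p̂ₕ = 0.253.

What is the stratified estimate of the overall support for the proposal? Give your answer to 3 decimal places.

0.369

N = 5508 + 6265 + 5460 + 15248 = 32481.
Overall proportion = Σ (Nₕ/N)·p̂ₕ.
Σ Nₕp̂ₕ = 3629.772 + 2662.625 + 1850.94 + 3857.744 = 12001.081.
12001.081 / 32481 = 0.36948... → 0.369.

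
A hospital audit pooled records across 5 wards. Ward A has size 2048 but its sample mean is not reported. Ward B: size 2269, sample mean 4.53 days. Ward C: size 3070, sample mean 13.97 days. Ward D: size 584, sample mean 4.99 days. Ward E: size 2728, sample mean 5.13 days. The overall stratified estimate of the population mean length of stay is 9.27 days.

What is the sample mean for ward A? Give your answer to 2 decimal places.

Σ Nₕx̄ₕ = N·μ, so 2048·x̄_A = 10699·9.27 − (2269·4.53 + 3070·13.97 + 584·4.99 + 2728·5.13).
= 99179.73 − 70075.27 = 29104.46.
x̄_A = 29104.46 / 2048 = 14.2112... → 14.21.

14.21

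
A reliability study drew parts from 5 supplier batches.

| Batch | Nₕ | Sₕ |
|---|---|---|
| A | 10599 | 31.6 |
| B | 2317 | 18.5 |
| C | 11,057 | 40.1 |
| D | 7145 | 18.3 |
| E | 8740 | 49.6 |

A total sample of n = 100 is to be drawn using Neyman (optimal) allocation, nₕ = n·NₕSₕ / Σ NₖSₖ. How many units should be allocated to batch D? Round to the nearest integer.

A: NₕSₕ = 10599·31.6 = 334928.4
B: NₕSₕ = 2317·18.5 = 42864.5
C: NₕSₕ = 11057·40.1 = 443385.7
D: NₕSₕ = 7145·18.3 = 130753.5
E: NₕSₕ = 8740·49.6 = 433504
Σ NₕSₕ = 1385436.1.
n_D = 100·130753.5/1385436.1 = 9.438... → 9.

9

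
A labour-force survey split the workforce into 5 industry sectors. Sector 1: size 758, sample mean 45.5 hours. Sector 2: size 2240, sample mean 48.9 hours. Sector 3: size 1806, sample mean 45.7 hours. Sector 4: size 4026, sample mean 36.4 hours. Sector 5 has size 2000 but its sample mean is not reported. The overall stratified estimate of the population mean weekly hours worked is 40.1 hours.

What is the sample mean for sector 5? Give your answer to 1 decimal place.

N = 758 + 2240 + 1806 + 4026 + 2000 = 10830.
Overall total = μ·N = 40.1·10830 = 434283.
Subtract the known strata: 758·45.5 + 2240·48.9 + 1806·45.7 + 4026·36.4 = 373105.6.
Remaining total for sector 5: 434283 − 373105.6 = 61177.4.
Divide by its size: 61177.4 / 2000 = 30.589... → 30.6.

30.6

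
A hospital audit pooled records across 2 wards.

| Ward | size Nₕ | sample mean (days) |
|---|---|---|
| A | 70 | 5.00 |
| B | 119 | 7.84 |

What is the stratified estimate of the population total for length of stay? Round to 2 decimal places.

Population total = Σ Nₕ·x̄ₕ (each stratum's size times its mean).
70·5.00 + 119·7.84 = 350 + 932.96 = 1282.96.

1282.96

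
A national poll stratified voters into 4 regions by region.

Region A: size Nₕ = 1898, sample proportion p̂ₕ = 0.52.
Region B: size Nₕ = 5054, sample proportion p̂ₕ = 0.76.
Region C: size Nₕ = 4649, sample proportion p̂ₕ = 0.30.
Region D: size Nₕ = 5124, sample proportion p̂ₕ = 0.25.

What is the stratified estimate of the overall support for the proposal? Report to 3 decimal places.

0.449

Wₕ = Nₕ/N with N = 16725: 0.1135, 0.3022, 0.2780, 0.3064.
p̂_st = 0.1135·0.52 + 0.3022·0.76 + 0.2780·0.30 + 0.3064·0.25 ≈ 0.44865... → 0.449.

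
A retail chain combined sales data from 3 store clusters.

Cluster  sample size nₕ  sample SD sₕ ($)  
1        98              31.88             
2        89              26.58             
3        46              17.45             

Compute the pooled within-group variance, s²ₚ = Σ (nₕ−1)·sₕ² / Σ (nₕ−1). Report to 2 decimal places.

758.52

1: (98−1)·31.88² = 97·1016.3344 = 98584.4368
2: (89−1)·26.58² = 88·706.4964 = 62171.6832
3: (46−1)·17.45² = 45·304.5025 = 13702.6125
Numerator = 174458.7325; denominator = Σ(nₕ−1) = 230.
s²ₚ = 174458.7325/230 = 758.5162... → 758.52.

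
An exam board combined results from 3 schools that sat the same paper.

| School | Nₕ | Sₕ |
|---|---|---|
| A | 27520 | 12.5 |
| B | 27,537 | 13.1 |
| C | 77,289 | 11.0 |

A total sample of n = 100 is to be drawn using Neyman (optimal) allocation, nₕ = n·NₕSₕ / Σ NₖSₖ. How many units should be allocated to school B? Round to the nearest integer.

23

A: NₕSₕ = 27520·12.5 = 344000
B: NₕSₕ = 27537·13.1 = 360734.7
C: NₕSₕ = 77289·11.0 = 850179
Σ NₕSₕ = 1554913.7.
n_B = 100·360734.7/1554913.7 = 23.200... → 23.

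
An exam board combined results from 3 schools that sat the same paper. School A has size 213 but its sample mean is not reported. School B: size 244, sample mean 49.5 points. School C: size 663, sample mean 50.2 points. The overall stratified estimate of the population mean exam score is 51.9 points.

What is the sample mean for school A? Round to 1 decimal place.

59.9

Σ Nₕx̄ₕ = N·μ, so 213·x̄_A = 1120·51.9 − (244·49.5 + 663·50.2).
= 58128 − 45360.6 = 12767.4.
x̄_A = 12767.4 / 213 = 59.941... → 59.9.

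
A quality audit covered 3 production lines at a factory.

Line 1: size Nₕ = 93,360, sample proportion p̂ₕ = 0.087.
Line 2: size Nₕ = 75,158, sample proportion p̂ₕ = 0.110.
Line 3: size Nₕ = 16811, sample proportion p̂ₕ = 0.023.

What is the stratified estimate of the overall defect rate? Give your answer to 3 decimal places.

N = 93360 + 75158 + 16811 = 185329.
Overall proportion = Σ (Nₕ/N)·p̂ₕ.
Σ Nₕp̂ₕ = 8122.32 + 8267.38 + 386.653 = 16776.353.
16776.353 / 185329 = 0.09052... → 0.091.

0.091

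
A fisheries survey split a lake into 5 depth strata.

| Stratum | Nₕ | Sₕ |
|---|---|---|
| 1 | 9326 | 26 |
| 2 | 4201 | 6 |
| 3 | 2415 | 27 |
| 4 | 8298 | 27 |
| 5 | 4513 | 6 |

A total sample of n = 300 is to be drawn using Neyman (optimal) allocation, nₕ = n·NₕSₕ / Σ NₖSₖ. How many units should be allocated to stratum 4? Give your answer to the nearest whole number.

115

1: NₕSₕ = 9326·26 = 242476
2: NₕSₕ = 4201·6 = 25206
3: NₕSₕ = 2415·27 = 65205
4: NₕSₕ = 8298·27 = 224046
5: NₕSₕ = 4513·6 = 27078
Σ NₕSₕ = 584011.
n_4 = 300·224046/584011 = 115.090... → 115.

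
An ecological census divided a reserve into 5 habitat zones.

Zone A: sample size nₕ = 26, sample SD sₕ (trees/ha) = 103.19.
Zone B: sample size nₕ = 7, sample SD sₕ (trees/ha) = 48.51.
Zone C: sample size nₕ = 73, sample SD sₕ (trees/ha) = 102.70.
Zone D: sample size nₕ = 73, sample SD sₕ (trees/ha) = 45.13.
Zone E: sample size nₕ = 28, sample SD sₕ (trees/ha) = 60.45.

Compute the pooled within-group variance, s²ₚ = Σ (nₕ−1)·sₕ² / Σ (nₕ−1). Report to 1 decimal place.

A: (26−1)·103.19² = 25·10648.1761 = 266204.4025
B: (7−1)·48.51² = 6·2353.2201 = 14119.3206
C: (73−1)·102.70² = 72·10547.29 = 759404.88
D: (73−1)·45.13² = 72·2036.7169 = 146643.6168
E: (28−1)·60.45² = 27·3654.2025 = 98663.4675
Numerator = 1285035.6874; denominator = Σ(nₕ−1) = 202.
s²ₚ = 1285035.6874/202 = 6361.563... → 6361.6.

6361.6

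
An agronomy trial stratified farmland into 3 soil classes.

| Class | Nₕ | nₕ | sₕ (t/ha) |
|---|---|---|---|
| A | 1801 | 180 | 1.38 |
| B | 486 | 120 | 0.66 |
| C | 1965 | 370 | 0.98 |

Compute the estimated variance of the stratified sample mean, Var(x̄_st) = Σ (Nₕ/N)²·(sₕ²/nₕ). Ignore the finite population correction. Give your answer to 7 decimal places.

0.0024999

N = 4252. Term for each stratum: Wₕ²sₕ²/nₕ.
Var(x̄_st) = 0.0018981327 + 0.0000474234 + 0.0005543563 = 0.0024999125 → 0.0024999.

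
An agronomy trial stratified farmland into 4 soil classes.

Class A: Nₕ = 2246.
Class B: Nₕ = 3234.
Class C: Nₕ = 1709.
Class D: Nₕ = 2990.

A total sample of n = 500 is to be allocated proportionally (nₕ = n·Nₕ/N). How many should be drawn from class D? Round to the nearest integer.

Share of class D = 2990/10179 = 0.29374.
Allocate 500 × 0.29374 = 146.871... → 147.

147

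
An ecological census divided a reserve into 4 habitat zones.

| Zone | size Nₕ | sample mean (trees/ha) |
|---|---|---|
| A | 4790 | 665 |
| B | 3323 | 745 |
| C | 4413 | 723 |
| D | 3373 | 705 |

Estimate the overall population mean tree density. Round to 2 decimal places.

706.31

N = 15899; weights Wₕ = Nₕ/N = (0.3013, 0.2090, 0.2776, 0.2122).
x̄_st = Σ Wₕ·x̄ₕ = 0.3013·665 + 0.2090·745 + 0.2776·723 + 0.2122·705 ≈ 706.3054...
→ 706.31.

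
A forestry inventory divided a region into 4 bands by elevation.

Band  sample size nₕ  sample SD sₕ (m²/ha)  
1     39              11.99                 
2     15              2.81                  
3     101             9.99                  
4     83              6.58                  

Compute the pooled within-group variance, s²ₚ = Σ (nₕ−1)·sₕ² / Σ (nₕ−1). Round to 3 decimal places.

81.640

1: (39−1)·11.99² = 38·143.7601 = 5462.8838
2: (15−1)·2.81² = 14·7.8961 = 110.5454
3: (101−1)·9.99² = 100·99.8001 = 9980.01
4: (83−1)·6.58² = 82·43.2964 = 3550.3048
Numerator = 19103.744; denominator = Σ(nₕ−1) = 234.
s²ₚ = 19103.744/234 = 81.63993... → 81.640.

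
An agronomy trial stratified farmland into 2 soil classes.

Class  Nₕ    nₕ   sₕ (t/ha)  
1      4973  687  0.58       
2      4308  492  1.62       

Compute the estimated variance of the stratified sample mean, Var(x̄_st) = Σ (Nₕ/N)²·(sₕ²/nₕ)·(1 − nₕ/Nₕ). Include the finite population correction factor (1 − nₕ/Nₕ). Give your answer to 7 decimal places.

N = 9281; Wₕ = Nₕ/N.
class 1: (4973/9281)²·0.58²/687·(1 − 687/4973) = 0.0001211659
class 2: (4308/9281)²·1.62²/492·(1 − 492/4308) = 0.0010180273
Sum = 0.0011391932 → 0.0011392.

0.0011392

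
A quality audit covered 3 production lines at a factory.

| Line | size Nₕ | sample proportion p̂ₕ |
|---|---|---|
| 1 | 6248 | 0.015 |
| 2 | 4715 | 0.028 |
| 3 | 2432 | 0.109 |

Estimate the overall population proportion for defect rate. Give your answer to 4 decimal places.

N = 6248 + 4715 + 2432 = 13395.
Overall proportion = Σ (Nₕ/N)·p̂ₕ.
Σ Nₕp̂ₕ = 93.72 + 132.02 + 265.088 = 490.828.
490.828 / 13395 = 0.036643... → 0.0366.

0.0366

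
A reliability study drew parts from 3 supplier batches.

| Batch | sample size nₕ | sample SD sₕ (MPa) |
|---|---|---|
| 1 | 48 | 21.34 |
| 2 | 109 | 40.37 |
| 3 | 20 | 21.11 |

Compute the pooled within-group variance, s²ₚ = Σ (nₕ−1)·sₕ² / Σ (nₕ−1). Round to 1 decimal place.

Degrees of freedom: 47 + 108 + 19 = 174.
Σ(nₕ−1)sₕ² = 47·455.3956 + 108·1629.7369 + 19·445.6321 = 205882.1883.
s²ₚ = 205882.1883 / 174 = 1183.231... → 1183.2.

1183.2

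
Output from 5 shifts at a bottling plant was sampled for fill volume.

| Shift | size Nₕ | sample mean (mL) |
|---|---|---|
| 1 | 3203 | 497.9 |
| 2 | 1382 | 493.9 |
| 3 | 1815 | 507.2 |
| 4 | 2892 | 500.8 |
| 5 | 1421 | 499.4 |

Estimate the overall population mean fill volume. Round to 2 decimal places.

N = 3203 + 1382 + 1815 + 2892 + 1421 = 10713.
The stratified mean weights each stratum mean by its population share Nₕ/N.
Σ Nₕx̄ₕ = 3203·497.9 + 1382·493.9 + 1815·507.2 + 2892·500.8 + 1421·499.4 = 1594773.7 + 682569.8 + 920568 + 1448313.6 + 709647.4 = 5355872.5.
Divide by N: 5355872.5 / 10713 = 499.9414... → 499.94.

499.94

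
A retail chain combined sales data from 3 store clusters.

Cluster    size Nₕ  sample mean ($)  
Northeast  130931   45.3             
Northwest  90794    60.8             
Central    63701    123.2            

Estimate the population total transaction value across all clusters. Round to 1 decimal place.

19299412.7

Northeast: 130931·45.3 = 5931174.3
Northwest: 90794·60.8 = 5520275.2
Central: 63701·123.2 = 7847963.2
τ̂ = Σ Nₕx̄ₕ = 19299412.7.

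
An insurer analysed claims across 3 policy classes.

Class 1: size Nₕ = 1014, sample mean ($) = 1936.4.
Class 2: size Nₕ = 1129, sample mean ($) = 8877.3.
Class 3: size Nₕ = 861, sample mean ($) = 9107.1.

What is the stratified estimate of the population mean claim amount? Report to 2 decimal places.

6600.26

x̄_st = (Σ Nₕx̄ₕ) / (Σ Nₕ) = (1014·1936.4 + 1129·8877.3 + 861·9107.1) / 3004
= 19827194.4 / 3004 = 6600.2644... → 6600.26.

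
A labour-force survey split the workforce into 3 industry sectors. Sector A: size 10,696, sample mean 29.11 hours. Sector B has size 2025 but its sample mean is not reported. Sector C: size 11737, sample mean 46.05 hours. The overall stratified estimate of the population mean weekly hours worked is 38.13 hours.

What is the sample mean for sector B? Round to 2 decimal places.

39.87

N = 10696 + 2025 + 11737 = 24458.
Overall total = μ·N = 38.13·24458 = 932583.54.
Subtract the known strata: 10696·29.11 + 11737·46.05 = 851849.41.
Remaining total for sector B: 932583.54 − 851849.41 = 80734.13.
Divide by its size: 80734.13 / 2025 = 39.8687... → 39.87.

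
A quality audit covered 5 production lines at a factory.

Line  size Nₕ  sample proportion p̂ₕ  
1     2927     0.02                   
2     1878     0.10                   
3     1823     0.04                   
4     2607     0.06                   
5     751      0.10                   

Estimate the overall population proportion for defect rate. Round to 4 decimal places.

0.0552

Wₕ = Nₕ/N with N = 9986: 0.2931, 0.1881, 0.1826, 0.2611, 0.0752.
p̂_st = 0.2931·0.02 + 0.1881·0.10 + 0.1826·0.04 + 0.2611·0.06 + 0.0752·0.10 ≈ 0.055155... → 0.0552.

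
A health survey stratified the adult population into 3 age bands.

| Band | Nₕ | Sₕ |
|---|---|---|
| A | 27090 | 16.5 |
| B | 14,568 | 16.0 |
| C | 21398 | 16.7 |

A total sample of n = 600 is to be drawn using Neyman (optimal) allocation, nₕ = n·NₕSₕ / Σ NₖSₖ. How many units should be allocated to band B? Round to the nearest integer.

Σ NₕSₕ = 27090·16.5 + 14568·16.0 + 21398·16.7 = 1037419.6.
Share for B: 233088/1037419.6 = 0.22468.
n_B = 600 × 0.22468 = 134.808... → 135.

135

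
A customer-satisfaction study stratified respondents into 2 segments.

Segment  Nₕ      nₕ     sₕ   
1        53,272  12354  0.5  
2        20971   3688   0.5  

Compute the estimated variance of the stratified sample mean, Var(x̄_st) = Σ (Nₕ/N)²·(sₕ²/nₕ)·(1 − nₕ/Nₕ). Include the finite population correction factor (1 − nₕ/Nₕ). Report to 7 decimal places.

0.0000125

N = 74243. Term for each stratum: Wₕ²sₕ²/nₕ·(1−nₕ/Nₕ).
Var(x̄_st) = 0.0000080027 + 0.0000044573 = 0.0000124600 → 0.0000125.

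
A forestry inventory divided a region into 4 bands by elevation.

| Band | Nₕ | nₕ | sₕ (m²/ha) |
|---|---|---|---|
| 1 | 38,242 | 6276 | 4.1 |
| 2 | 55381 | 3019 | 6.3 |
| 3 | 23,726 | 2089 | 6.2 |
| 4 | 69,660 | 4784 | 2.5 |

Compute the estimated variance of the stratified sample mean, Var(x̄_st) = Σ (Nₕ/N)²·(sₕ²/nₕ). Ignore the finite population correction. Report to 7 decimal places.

0.0017424

N = 187009; Wₕ = Nₕ/N.
band 1: (38242/187009)²·4.1²/6276 = 0.0001120059
band 2: (55381/187009)²·6.3²/3019 = 0.0011529608
band 3: (23726/187009)²·6.2²/2089 = 0.0002961890
band 4: (69660/187009)²·2.5²/4784 = 0.0001812720
Sum = 0.0017424278 → 0.0017424.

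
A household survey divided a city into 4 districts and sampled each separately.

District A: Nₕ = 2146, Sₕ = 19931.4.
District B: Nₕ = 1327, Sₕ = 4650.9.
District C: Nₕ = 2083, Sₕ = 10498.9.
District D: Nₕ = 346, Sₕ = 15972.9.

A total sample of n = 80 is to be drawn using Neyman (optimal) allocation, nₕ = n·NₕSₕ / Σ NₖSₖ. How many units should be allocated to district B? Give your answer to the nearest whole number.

Σ NₕSₕ = 2146·19931.4 + 1327·4650.9 + 2083·10498.9 + 346·15972.9 = 76340360.8.
Share for B: 6171744.3/76340360.8 = 0.08085.
n_B = 80 × 0.08085 = 6.468... → 6.

6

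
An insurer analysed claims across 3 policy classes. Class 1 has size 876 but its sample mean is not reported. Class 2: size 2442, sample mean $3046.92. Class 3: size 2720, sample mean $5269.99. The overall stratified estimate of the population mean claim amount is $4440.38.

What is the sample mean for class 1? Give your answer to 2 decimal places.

N = 876 + 2442 + 2720 = 6038.
Overall total = μ·N = 4440.38·6038 = 26811014.44.
Subtract the known strata: 2442·3046.92 + 2720·5269.99 = 21774951.44.
Remaining total for class 1: 26811014.44 − 21774951.44 = 5036063.
Divide by its size: 5036063 / 876 = 5748.9304... → 5748.93.

5748.93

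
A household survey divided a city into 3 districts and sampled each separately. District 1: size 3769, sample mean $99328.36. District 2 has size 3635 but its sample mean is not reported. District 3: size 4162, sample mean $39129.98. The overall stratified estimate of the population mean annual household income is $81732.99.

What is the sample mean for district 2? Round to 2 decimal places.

112268.55

Σ Nₕx̄ₕ = N·μ, so 3635·x̄_2 = 11566·81732.99 − (3769·99328.36 + 4162·39129.98).
= 945323762.34 − 537227565.6 = 408096196.74.
x̄_2 = 408096196.74 / 3635 = 112268.5548... → 112268.55.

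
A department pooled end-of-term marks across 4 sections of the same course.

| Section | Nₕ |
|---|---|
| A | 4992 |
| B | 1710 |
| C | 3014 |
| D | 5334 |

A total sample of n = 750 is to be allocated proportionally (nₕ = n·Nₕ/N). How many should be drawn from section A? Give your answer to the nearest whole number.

N = 4992 + 1710 + 3014 + 5334 = 15050.
n_A = 750·4992/15050 = 248.771... → 249.

249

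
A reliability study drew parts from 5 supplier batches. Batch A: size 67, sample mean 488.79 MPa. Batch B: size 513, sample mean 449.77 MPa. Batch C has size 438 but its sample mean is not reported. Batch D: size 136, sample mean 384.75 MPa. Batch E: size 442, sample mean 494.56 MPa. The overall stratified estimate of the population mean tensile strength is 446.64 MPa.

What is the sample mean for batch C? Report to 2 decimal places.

Σ Nₕx̄ₕ = N·μ, so 438·x̄_C = 1596·446.64 − (67·488.79 + 513·449.77 + 136·384.75 + 442·494.56).
= 712837.44 − 534402.46 = 178434.98.
x̄_C = 178434.98 / 438 = 407.3858... → 407.39.

407.39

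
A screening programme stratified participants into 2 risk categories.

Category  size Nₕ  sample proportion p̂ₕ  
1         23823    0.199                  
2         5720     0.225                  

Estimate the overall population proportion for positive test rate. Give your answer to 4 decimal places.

N = 23823 + 5720 = 29543.
Overall proportion = Σ (Nₕ/N)·p̂ₕ.
Σ Nₕp̂ₕ = 4740.777 + 1287 = 6027.777.
6027.777 / 29543 = 0.204034... → 0.2040.

0.2040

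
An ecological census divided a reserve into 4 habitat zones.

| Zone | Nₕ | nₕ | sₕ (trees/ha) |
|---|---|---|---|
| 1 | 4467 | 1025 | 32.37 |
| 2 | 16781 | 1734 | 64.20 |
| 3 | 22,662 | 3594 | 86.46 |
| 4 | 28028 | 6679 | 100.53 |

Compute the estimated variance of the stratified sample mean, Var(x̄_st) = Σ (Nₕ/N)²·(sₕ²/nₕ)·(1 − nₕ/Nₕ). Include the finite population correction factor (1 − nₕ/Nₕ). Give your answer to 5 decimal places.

N = 71938. Term for each stratum: Wₕ²sₕ²/nₕ·(1−nₕ/Nₕ).
Var(x̄_st) = 0.00303719 + 0.11597704 + 0.17367570 + 0.17495761 = 0.46764753 → 0.46765.

0.46765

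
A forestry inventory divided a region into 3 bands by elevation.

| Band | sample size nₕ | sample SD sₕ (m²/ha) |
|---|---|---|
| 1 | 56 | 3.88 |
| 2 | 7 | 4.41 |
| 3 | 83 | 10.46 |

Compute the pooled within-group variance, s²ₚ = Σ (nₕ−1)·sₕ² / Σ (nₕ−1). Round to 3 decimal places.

1: (56−1)·3.88² = 55·15.0544 = 827.992
2: (7−1)·4.41² = 6·19.4481 = 116.6886
3: (83−1)·10.46² = 82·109.4116 = 8971.7512
Numerator = 9916.4318; denominator = Σ(nₕ−1) = 143.
s²ₚ = 9916.4318/143 = 69.34568... → 69.346.

69.346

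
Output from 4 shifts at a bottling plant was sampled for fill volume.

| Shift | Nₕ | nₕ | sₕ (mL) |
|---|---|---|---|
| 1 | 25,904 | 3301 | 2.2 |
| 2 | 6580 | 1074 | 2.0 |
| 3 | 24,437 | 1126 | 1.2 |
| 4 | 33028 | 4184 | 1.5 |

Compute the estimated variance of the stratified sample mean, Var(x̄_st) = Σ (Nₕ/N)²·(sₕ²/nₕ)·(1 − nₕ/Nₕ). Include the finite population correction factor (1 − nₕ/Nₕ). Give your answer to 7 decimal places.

0.0002761

N = 89949; Wₕ = Nₕ/N.
shift 1: (25904/89949)²·2.2²/3301·(1 − 3301/25904) = 0.0001061060
shift 2: (6580/89949)²·2.0²/1074·(1 − 1074/6580) = 0.0000166773
shift 3: (24437/89949)²·1.2²/1126·(1 − 1126/24437) = 0.0000900410
shift 4: (33028/89949)²·1.5²/4184·(1 − 4184/33028) = 0.0000633193
Sum = 0.0002761436 → 0.0002761.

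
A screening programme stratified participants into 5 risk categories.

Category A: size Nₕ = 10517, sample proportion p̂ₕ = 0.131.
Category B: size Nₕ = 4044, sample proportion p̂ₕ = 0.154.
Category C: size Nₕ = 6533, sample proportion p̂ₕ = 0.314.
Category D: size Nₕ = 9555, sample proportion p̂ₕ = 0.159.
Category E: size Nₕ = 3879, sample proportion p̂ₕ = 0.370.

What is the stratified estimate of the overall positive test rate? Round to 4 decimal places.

0.2029

N = 10517 + 4044 + 6533 + 9555 + 3879 = 34528.
Overall proportion = Σ (Nₕ/N)·p̂ₕ.
Σ Nₕp̂ₕ = 1377.727 + 622.776 + 2051.362 + 1519.245 + 1435.23 = 7006.34.
7006.34 / 34528 = 0.202918... → 0.2029.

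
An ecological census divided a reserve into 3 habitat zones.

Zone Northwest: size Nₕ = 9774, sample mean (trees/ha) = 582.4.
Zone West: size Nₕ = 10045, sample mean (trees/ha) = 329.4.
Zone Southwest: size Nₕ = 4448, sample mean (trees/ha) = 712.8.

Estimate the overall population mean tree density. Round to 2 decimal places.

x̄_st = (Σ Nₕx̄ₕ) / (Σ Nₕ) = (9774·582.4 + 10045·329.4 + 4448·712.8) / 24267
= 12171735 / 24267 = 501.5756... → 501.58.

501.58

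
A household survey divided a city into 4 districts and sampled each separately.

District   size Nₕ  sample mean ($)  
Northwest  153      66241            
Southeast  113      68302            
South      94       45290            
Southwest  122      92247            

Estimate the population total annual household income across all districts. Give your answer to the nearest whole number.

Population total = Σ Nₕ·x̄ₕ (each stratum's size times its mean).
153·66241 + 113·68302 + 94·45290 + 122·92247 = 10134873 + 7718126 + 4257260 + 11254134 = 33364393.

33364393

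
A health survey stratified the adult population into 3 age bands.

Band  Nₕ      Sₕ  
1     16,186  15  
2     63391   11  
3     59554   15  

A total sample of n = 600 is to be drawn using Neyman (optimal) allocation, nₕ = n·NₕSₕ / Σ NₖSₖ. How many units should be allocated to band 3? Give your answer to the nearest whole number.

Σ NₕSₕ = 16186·15 + 63391·11 + 59554·15 = 1833401.
Share for 3: 893310/1833401 = 0.48724.
n_3 = 600 × 0.48724 = 292.345... → 292.

292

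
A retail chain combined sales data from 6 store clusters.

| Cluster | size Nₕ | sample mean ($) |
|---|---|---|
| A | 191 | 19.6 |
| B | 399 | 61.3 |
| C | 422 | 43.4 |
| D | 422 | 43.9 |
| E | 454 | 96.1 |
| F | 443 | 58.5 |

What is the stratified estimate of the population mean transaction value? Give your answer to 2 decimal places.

N = 2331; weights Wₕ = Nₕ/N = (0.0819, 0.1712, 0.1810, 0.1810, 0.1948, 0.1900).
x̄_st = Σ Wₕ·x̄ₕ = 0.0819·19.6 + 0.1712·61.3 + 0.1810·43.4 + 0.1810·43.9 + 0.1948·96.1 + 0.1900·58.5 ≈ 57.7382...
→ 57.74.

57.74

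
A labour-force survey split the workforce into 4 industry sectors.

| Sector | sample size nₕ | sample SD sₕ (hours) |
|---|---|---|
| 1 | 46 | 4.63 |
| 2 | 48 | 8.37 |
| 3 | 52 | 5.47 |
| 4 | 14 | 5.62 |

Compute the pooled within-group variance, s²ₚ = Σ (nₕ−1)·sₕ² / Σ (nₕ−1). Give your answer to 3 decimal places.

39.704

Degrees of freedom: 45 + 47 + 51 + 13 = 156.
Σ(nₕ−1)sₕ² = 45·21.4369 + 47·70.0569 + 51·29.9209 + 13·31.5844 = 6193.8979.
s²ₚ = 6193.8979 / 156 = 39.70447... → 39.704.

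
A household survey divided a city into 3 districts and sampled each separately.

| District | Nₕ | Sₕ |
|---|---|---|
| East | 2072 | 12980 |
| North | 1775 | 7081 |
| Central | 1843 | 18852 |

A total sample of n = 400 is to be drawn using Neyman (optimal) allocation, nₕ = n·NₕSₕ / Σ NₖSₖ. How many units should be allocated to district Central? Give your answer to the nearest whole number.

187

East: NₕSₕ = 2072·12980 = 26894560
North: NₕSₕ = 1775·7081 = 12568775
Central: NₕSₕ = 1843·18852 = 34744236
Σ NₕSₕ = 74207571.
n_Central = 400·34744236/74207571 = 187.281... → 187.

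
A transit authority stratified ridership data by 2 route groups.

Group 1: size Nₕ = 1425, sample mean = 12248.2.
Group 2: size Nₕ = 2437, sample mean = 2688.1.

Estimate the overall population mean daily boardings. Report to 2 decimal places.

6215.58

x̄_st = (Σ Nₕx̄ₕ) / (Σ Nₕ) = (1425·12248.2 + 2437·2688.1) / 3862
= 24004584.7 / 3862 = 6215.5838... → 6215.58.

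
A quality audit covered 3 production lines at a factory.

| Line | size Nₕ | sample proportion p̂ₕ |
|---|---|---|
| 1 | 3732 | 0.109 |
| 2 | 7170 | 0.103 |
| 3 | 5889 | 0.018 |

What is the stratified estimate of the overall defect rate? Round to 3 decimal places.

Wₕ = Nₕ/N with N = 16791: 0.2223, 0.4270, 0.3507.
p̂_st = 0.2223·0.109 + 0.4270·0.103 + 0.3507·0.018 ≈ 0.07452... → 0.075.

0.075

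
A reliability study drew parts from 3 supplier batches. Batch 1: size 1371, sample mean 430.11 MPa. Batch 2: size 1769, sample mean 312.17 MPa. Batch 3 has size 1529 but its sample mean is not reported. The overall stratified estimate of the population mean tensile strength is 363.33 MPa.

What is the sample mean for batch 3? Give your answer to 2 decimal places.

N = 1371 + 1769 + 1529 = 4669.
Overall total = μ·N = 363.33·4669 = 1696387.77.
Subtract the known strata: 1371·430.11 + 1769·312.17 = 1141909.54.
Remaining total for batch 3: 1696387.77 − 1141909.54 = 554478.23.
Divide by its size: 554478.23 / 1529 = 362.6411... → 362.64.

362.64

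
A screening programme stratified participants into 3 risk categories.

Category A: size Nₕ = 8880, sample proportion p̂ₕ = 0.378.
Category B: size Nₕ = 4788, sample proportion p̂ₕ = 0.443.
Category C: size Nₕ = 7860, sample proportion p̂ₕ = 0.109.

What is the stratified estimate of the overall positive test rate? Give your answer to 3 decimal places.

N = 8880 + 4788 + 7860 = 21528.
Overall proportion = Σ (Nₕ/N)·p̂ₕ.
Σ Nₕp̂ₕ = 3356.64 + 2121.084 + 856.74 = 6334.464.
6334.464 / 21528 = 0.29424... → 0.294.

0.294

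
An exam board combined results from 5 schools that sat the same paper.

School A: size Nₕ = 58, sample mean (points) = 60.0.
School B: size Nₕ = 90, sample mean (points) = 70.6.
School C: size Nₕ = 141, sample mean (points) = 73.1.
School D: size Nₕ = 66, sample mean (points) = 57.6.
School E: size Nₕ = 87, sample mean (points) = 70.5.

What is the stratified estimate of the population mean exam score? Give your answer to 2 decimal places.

68.05

N = 442; weights Wₕ = Nₕ/N = (0.1312, 0.2036, 0.3190, 0.1493, 0.1968).
x̄_st = Σ Wₕ·x̄ₕ = 0.1312·60.0 + 0.2036·70.6 + 0.3190·73.1 + 0.1493·57.6 + 0.1968·70.5 ≈ 68.0457...
→ 68.05.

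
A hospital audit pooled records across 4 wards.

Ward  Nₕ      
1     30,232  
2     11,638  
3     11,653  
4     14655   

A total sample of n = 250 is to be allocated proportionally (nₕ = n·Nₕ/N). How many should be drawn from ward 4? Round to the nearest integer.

54

Share of ward 4 = 14655/68178 = 0.21495.
Allocate 250 × 0.21495 = 53.738... → 54.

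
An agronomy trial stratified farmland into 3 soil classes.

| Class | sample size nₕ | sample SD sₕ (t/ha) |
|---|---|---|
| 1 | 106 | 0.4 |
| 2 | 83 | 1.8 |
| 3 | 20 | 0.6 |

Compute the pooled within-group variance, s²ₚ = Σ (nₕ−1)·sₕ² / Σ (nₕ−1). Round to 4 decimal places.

1.4045

1: (106−1)·0.4² = 105·0.16 = 16.8
2: (83−1)·1.8² = 82·3.24 = 265.68
3: (20−1)·0.6² = 19·0.36 = 6.84
Numerator = 289.32; denominator = Σ(nₕ−1) = 206.
s²ₚ = 289.32/206 = 1.404466... → 1.4045.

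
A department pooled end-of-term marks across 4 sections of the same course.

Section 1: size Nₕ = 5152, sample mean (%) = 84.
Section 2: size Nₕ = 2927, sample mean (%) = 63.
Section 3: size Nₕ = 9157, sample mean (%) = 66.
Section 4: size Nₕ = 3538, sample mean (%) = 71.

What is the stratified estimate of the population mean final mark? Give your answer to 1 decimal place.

x̄_st = (Σ Nₕx̄ₕ) / (Σ Nₕ) = (5152·84 + 2927·63 + 9157·66 + 3538·71) / 20774
= 1472729 / 20774 = 70.893... → 70.9.

70.9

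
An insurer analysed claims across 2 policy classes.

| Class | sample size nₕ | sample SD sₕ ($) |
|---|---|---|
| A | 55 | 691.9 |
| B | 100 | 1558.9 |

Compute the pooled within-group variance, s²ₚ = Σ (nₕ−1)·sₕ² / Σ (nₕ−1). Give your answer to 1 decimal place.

1741424.4

Degrees of freedom: 54 + 99 = 153.
Σ(nₕ−1)sₕ² = 54·478725.61 + 99·2430169.21 = 266437934.73.
s²ₚ = 266437934.73 / 153 = 1741424.41 → 1741424.4.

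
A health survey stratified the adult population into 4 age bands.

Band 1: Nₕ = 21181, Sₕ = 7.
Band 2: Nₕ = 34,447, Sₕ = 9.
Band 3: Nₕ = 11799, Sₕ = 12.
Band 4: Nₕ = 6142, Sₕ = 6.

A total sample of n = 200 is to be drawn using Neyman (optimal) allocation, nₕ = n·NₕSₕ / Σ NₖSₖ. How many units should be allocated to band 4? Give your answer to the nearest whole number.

12

1: NₕSₕ = 21181·7 = 148267
2: NₕSₕ = 34447·9 = 310023
3: NₕSₕ = 11799·12 = 141588
4: NₕSₕ = 6142·6 = 36852
Σ NₕSₕ = 636730.
n_4 = 200·36852/636730 = 11.575... → 12.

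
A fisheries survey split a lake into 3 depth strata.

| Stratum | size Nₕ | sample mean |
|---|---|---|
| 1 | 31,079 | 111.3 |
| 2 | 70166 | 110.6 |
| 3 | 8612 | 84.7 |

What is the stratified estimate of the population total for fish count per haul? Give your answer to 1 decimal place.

Population total = Σ Nₕ·x̄ₕ (each stratum's size times its mean).
31079·111.3 + 70166·110.6 + 8612·84.7 = 3459092.7 + 7760359.6 + 729436.4 = 11948888.7.

11948888.7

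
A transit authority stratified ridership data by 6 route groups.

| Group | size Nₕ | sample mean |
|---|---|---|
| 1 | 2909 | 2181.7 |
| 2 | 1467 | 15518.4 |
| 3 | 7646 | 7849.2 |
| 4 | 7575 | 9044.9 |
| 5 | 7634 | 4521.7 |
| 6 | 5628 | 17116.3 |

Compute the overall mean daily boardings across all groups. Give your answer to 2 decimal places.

x̄_st = (Σ Nₕx̄ₕ) / (Σ Nₕ) = (2909·2181.7 + 1467·15518.4 + 7646·7849.2 + 7575·9044.9 + 7634·4521.7 + 5628·17116.3) / 32859
= 288491353 / 32859 = 8779.6754... → 8779.68.

8779.68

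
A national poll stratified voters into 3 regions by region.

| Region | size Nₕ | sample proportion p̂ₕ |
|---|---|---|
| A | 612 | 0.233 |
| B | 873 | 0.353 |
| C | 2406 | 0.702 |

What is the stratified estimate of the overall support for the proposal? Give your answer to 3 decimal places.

N = 612 + 873 + 2406 = 3891.
Overall proportion = Σ (Nₕ/N)·p̂ₕ.
Σ Nₕp̂ₕ = 142.596 + 308.169 + 1689.012 = 2139.777.
2139.777 / 3891 = 0.54993... → 0.550.

0.550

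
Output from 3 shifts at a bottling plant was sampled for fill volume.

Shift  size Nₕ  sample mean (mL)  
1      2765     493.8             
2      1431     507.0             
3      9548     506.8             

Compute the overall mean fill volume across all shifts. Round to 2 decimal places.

504.21

N = 13744; weights Wₕ = Nₕ/N = (0.2012, 0.1041, 0.6947).
x̄_st = Σ Wₕ·x̄ₕ = 0.2012·493.8 + 0.1041·507.0 + 0.6947·506.8 ≈ 504.2055...
→ 504.21.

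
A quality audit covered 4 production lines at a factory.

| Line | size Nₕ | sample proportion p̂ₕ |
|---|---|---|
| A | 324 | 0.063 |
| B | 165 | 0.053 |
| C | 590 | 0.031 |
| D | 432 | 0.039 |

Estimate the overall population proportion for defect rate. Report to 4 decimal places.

0.0426

Wₕ = Nₕ/N with N = 1511: 0.2144, 0.1092, 0.3905, 0.2859.
p̂_st = 0.2144·0.063 + 0.1092·0.053 + 0.3905·0.031 + 0.2859·0.039 ≈ 0.042551... → 0.0426.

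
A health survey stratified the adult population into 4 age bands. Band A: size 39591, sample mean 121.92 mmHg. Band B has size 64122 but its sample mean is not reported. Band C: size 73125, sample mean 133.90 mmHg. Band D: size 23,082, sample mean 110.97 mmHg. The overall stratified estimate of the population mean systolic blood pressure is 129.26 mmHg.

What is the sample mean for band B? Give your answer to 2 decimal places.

135.08

Σ Nₕx̄ₕ = N·μ, so 64122·x̄_B = 199920·129.26 − (39591·121.92 + 73125·133.90 + 23082·110.97).
= 25841659.2 − 17179781.76 = 8661877.44.
x̄_B = 8661877.44 / 64122 = 135.0843... → 135.08.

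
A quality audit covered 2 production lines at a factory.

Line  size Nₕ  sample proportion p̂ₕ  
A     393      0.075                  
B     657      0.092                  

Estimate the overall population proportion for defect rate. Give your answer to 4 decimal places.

0.0856

N = 393 + 657 = 1050.
Overall proportion = Σ (Nₕ/N)·p̂ₕ.
Σ Nₕp̂ₕ = 29.475 + 60.444 = 89.919.
89.919 / 1050 = 0.085637... → 0.0856.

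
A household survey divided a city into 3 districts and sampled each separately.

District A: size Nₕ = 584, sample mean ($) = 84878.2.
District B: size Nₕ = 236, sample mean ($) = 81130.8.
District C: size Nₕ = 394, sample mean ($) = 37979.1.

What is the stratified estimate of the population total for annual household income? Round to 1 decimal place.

A: 584·84878.2 = 49568868.8
B: 236·81130.8 = 19146868.8
C: 394·37979.1 = 14963765.4
τ̂ = Σ Nₕx̄ₕ = 83679503.0.

83679503.0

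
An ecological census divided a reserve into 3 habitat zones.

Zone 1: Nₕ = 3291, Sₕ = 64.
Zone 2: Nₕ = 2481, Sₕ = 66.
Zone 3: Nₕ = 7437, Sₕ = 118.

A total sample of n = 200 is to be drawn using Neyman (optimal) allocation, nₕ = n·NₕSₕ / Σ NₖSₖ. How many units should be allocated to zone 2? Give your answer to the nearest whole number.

1: NₕSₕ = 3291·64 = 210624
2: NₕSₕ = 2481·66 = 163746
3: NₕSₕ = 7437·118 = 877566
Σ NₕSₕ = 1251936.
n_2 = 200·163746/1251936 = 26.159... → 26.

26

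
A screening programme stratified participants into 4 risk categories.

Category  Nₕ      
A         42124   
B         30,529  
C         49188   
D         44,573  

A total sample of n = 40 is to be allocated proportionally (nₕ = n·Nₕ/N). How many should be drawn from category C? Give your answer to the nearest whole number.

N = 42124 + 30529 + 49188 + 44573 = 166414.
n_C = 40·49188/166414 = 11.823... → 12.

12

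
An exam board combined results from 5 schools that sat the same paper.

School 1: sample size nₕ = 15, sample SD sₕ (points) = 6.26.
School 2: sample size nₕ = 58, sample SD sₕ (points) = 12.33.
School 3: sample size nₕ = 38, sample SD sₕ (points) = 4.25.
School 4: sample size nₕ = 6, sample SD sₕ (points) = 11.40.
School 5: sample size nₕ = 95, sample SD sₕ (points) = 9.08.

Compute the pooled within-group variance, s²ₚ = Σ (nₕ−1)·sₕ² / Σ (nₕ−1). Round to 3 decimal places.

88.321

1: (15−1)·6.26² = 14·39.1876 = 548.6264
2: (58−1)·12.33² = 57·152.0289 = 8665.6473
3: (38−1)·4.25² = 37·18.0625 = 668.3125
4: (6−1)·11.40² = 5·129.96 = 649.8
5: (95−1)·9.08² = 94·82.4464 = 7749.9616
Numerator = 18282.3478; denominator = Σ(nₕ−1) = 207.
s²ₚ = 18282.3478/207 = 88.32052... → 88.321.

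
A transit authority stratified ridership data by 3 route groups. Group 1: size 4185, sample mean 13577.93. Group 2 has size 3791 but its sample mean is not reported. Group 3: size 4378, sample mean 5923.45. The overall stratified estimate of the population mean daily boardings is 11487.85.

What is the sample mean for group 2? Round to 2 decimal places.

15606.54

N = 4185 + 3791 + 4378 = 12354.
Overall total = μ·N = 11487.85·12354 = 141920898.9.
Subtract the known strata: 4185·13577.93 + 4378·5923.45 = 82756501.15.
Remaining total for group 2: 141920898.9 − 82756501.15 = 59164397.75.
Divide by its size: 59164397.75 / 3791 = 15606.5412... → 15606.54.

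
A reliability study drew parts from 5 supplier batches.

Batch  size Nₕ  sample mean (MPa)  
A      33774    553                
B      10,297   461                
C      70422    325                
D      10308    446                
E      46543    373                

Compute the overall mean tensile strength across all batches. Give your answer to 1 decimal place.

398.4

x̄_st = (Σ Nₕx̄ₕ) / (Σ Nₕ) = (33774·553 + 10297·461 + 70422·325 + 10308·446 + 46543·373) / 171344
= 68268996 / 171344 = 398.432... → 398.4.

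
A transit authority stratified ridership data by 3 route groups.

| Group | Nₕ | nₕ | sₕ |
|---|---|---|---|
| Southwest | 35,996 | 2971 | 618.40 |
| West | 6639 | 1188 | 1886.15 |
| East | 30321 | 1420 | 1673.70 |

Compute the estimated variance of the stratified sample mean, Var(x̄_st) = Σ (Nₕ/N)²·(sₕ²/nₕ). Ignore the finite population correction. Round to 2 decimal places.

396.88

N = 72956. Term for each stratum: Wₕ²sₕ²/nₕ.
Var(x̄_st) = 31.33450 + 24.79815 + 340.74689 = 396.87954 → 396.88.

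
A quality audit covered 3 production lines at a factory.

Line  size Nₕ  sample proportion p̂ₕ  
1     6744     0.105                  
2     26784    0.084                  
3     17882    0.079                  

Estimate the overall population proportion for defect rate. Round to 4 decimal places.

N = 6744 + 26784 + 17882 = 51410.
Overall proportion = Σ (Nₕ/N)·p̂ₕ.
Σ Nₕp̂ₕ = 708.12 + 2249.856 + 1412.678 = 4370.654.
4370.654 / 51410 = 0.085016... → 0.0850.

0.0850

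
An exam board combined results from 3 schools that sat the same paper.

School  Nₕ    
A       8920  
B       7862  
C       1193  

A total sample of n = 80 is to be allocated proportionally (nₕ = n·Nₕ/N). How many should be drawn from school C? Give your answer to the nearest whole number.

Share of school C = 1193/17975 = 0.06637.
Allocate 80 × 0.06637 = 5.310... → 5.

5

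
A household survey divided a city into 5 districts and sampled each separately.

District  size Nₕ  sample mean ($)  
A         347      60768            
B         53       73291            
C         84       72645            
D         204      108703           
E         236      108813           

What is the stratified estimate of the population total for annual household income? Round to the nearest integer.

78928379

Estimate total by summing Nₕ·x̄ₕ over strata.
347·60768 + 53·73291 + 84·72645 + 204·108703 + 236·108813 = 21086496 + 3884423 + 6102180 + 22175412 + 25679868 = 78928379.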